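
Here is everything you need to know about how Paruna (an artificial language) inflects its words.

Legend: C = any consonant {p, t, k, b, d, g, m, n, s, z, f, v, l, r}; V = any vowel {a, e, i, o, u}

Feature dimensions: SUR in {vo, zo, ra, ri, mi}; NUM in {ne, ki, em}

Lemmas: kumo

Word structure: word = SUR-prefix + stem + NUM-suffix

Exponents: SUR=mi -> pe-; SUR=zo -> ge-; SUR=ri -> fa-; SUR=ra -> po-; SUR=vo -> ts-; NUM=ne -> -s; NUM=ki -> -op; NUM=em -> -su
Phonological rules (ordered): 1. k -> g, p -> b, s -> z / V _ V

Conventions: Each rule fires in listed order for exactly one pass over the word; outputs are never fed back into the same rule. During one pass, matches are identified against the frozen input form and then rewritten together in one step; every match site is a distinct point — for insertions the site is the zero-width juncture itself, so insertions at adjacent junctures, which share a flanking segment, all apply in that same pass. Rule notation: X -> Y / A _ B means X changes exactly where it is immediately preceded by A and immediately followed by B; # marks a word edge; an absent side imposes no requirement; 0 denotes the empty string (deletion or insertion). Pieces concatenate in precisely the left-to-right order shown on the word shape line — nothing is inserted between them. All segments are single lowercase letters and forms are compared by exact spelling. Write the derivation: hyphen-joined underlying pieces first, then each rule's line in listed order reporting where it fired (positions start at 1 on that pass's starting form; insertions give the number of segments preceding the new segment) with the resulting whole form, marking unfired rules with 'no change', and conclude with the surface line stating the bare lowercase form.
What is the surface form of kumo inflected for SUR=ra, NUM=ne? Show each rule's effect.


underlying: po-kumo-s
1. k -> g, p -> b, s -> z / V _ V: fires at position(s) 3: pogumos
surface: pogumos


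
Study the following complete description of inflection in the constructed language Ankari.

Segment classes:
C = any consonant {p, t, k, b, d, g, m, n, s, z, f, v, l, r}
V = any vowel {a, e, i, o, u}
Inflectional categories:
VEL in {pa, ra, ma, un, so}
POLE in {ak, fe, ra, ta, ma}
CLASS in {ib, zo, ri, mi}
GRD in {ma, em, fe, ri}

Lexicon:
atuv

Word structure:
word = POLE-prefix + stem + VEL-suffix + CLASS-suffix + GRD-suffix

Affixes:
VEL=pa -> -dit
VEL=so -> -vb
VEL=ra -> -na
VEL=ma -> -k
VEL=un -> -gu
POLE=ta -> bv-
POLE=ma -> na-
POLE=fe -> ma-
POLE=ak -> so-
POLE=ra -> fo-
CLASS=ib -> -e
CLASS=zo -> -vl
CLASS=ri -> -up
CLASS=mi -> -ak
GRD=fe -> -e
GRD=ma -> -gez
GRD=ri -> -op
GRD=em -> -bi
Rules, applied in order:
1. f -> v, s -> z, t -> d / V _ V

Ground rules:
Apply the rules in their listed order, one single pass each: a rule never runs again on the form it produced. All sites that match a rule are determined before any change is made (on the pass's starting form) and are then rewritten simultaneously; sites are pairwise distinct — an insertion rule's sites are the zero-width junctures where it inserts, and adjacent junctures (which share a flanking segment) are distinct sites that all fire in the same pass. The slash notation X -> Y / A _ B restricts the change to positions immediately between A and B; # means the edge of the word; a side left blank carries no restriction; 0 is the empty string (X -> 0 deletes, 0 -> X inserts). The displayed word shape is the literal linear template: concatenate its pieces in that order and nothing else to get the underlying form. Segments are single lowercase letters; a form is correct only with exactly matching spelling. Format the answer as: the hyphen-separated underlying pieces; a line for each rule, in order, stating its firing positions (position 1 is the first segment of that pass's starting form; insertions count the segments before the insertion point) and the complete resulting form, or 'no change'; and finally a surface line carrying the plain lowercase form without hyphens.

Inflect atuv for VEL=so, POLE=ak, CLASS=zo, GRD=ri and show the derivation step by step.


underlying: so-atuv-vb-vl-op
1. f -> v, s -> z, t -> d / V _ V: fires at position(s) 4: soaduvvbvlop
surface: soaduvvbvlop


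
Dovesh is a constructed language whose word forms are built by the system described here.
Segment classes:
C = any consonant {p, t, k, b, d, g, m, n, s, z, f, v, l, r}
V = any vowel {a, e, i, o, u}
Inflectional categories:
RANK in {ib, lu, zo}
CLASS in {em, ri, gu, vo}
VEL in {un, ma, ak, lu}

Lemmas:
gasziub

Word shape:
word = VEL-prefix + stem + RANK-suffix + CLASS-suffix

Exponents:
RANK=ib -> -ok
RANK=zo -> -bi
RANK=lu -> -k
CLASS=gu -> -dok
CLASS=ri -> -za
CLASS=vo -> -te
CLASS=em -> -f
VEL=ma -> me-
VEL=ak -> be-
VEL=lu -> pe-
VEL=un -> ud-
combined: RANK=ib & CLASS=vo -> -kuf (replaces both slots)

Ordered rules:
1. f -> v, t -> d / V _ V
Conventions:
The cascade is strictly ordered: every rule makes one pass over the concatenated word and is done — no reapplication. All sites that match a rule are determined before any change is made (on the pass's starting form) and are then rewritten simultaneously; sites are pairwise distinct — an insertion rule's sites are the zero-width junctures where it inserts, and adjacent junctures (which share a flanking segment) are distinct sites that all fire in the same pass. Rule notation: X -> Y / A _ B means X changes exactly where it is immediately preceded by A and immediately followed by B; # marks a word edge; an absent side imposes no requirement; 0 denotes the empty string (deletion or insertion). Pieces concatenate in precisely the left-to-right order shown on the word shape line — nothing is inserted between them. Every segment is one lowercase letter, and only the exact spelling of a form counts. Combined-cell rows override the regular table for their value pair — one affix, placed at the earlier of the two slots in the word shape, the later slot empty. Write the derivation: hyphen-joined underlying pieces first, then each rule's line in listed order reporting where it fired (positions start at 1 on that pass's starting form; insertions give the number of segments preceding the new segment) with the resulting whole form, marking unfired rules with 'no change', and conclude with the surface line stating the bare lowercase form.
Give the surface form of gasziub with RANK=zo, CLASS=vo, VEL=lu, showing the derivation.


underlying: pe-gasziub-bi-te
1. f -> v, t -> d / V _ V: fires at position(s) 12: pegasziubbide
surface: pegasziubbide


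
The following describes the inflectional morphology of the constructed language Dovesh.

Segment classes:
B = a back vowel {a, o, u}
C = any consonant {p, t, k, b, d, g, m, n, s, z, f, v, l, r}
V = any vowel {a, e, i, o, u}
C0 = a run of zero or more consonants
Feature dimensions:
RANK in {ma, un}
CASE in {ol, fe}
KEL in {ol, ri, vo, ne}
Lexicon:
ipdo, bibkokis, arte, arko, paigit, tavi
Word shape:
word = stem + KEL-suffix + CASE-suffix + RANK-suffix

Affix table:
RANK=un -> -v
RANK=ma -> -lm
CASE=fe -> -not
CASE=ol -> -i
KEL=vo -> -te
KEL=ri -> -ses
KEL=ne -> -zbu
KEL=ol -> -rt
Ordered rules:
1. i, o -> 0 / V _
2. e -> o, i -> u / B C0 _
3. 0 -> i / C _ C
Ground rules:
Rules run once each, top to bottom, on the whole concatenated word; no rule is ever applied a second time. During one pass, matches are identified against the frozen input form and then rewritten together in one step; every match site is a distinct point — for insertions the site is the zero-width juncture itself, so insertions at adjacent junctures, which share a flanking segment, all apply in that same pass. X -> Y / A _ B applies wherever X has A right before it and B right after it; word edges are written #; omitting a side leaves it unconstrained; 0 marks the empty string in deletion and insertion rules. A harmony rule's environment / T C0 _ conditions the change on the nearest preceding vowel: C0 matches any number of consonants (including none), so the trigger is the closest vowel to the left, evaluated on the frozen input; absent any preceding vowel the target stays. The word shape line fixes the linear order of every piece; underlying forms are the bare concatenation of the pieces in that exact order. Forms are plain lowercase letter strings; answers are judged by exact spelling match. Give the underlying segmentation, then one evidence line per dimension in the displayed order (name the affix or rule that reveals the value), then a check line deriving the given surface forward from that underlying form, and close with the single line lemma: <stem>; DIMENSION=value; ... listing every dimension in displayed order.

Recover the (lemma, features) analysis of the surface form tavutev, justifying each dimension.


underlying: tavi-te-i-v
RANK=un - signalled by the affix -v
CASE=ol - signalled by the affix -i
KEL=vo - signalled by the affix -te
check: taviteiv -> tavitev -> tavutev -> tavutev
lemma: tavi; RANK=un; CASE=ol; KEL=vo


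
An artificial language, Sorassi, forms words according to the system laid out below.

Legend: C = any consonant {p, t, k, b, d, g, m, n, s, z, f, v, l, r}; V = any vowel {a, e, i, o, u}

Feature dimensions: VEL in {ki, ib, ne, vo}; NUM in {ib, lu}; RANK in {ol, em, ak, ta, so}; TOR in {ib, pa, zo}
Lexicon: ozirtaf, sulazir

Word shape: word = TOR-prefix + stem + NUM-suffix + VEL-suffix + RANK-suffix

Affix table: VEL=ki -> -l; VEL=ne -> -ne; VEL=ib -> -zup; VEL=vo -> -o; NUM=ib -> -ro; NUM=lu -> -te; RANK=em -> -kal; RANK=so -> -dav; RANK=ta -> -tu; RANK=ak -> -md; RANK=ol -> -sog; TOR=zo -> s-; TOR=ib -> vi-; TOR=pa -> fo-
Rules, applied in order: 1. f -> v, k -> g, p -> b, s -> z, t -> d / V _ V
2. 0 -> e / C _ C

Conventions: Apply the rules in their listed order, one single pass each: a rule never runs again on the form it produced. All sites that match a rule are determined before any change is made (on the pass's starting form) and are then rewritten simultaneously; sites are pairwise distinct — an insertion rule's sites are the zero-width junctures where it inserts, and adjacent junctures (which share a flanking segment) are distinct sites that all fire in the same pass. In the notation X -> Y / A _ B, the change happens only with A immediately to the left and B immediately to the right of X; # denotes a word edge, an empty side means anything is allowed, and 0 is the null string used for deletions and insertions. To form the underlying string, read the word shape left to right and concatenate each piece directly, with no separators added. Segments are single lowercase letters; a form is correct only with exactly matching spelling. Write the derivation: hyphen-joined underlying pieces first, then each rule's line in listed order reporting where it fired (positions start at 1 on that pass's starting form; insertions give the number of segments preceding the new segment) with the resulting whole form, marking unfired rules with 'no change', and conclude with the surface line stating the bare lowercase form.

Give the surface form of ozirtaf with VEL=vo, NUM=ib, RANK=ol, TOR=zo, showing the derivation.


underlying: s-ozirtaf-ro-o-sog
1. f -> v, k -> g, p -> b, s -> z, t -> d / V _ V: fires at position(s) 12: sozirtafroozog
2. 0 -> e / C _ C: inserts after position(s) 5, 8: soziretaferoozog
surface: soziretaferoozog


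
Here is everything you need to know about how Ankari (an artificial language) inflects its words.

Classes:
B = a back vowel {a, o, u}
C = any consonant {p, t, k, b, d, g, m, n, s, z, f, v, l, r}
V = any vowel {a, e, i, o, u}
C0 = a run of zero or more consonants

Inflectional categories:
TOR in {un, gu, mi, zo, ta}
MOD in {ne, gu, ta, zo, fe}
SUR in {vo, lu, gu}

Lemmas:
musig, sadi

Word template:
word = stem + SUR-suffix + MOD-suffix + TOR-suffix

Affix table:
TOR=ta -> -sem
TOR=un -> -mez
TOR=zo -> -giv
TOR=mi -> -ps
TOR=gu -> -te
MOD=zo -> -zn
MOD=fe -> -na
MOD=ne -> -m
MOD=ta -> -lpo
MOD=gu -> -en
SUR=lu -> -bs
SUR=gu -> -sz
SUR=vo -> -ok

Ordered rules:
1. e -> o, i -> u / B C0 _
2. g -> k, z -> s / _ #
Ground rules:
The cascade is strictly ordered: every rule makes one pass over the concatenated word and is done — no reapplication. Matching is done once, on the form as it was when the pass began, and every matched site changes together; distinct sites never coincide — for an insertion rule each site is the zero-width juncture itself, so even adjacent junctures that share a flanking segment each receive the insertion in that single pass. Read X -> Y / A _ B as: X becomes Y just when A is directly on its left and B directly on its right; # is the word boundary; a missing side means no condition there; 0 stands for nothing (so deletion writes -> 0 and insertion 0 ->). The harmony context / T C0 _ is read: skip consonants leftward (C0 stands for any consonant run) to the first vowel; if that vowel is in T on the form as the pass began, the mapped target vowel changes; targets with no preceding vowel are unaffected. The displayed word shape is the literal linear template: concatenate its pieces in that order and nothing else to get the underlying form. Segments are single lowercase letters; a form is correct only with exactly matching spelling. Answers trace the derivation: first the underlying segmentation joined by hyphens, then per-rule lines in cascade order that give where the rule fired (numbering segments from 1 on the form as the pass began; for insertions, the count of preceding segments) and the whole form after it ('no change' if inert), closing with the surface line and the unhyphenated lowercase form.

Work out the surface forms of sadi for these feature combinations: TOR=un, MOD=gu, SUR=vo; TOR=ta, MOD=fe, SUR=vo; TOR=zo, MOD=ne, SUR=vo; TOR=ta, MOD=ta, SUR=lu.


cell TOR=un, MOD=gu, SUR=vo:
underlying: sadi-ok-en-mez
1. e -> o, i -> u / B C0 _: fires at position(s) 4, 7: saduokonmez
2. g -> k, z -> s / _ #: fires at position(s) 11: saduokonmes
surface: saduokonmes

cell TOR=ta, MOD=fe, SUR=vo:
underlying: sadi-ok-na-sem
1. e -> o, i -> u / B C0 _: fires at position(s) 4, 10: saduoknasom
2. g -> k, z -> s / _ #: no change
surface: saduoknasom

cell TOR=zo, MOD=ne, SUR=vo:
underlying: sadi-ok-m-giv
1. e -> o, i -> u / B C0 _: fires at position(s) 4, 9: saduokmguv
2. g -> k, z -> s / _ #: no change
surface: saduokmguv

cell TOR=ta, MOD=ta, SUR=lu:
underlying: sadi-bs-lpo-sem
1. e -> o, i -> u / B C0 _: fires at position(s) 4, 11: sadubslposom
2. g -> k, z -> s / _ #: no change
surface: sadubslposom


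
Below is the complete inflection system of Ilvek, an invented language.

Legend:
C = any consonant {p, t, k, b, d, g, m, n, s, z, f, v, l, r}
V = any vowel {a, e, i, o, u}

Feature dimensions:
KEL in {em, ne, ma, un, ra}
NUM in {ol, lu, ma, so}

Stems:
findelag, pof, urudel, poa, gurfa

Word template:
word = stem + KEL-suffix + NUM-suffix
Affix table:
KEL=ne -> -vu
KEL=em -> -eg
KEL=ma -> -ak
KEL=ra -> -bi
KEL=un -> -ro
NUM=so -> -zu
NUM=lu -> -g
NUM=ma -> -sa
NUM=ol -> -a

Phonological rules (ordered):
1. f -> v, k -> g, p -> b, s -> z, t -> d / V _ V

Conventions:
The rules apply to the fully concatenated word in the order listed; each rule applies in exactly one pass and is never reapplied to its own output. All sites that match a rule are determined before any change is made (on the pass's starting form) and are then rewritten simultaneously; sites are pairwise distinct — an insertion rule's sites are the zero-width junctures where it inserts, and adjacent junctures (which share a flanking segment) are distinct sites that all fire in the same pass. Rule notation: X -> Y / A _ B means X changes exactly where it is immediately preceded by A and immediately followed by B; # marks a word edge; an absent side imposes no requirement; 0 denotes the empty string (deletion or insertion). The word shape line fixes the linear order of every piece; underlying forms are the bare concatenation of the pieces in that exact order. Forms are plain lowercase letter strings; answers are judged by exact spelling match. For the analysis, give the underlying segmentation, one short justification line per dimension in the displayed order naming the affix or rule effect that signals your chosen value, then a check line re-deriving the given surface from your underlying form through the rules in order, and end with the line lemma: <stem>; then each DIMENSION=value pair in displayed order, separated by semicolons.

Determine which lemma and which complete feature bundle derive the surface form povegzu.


underlying: pof-eg-zu
KEL=em - signalled by the affix -eg
NUM=so - signalled by the affix -zu
check: pofegzu -> povegzu
lemma: pof; KEL=em; NUM=so


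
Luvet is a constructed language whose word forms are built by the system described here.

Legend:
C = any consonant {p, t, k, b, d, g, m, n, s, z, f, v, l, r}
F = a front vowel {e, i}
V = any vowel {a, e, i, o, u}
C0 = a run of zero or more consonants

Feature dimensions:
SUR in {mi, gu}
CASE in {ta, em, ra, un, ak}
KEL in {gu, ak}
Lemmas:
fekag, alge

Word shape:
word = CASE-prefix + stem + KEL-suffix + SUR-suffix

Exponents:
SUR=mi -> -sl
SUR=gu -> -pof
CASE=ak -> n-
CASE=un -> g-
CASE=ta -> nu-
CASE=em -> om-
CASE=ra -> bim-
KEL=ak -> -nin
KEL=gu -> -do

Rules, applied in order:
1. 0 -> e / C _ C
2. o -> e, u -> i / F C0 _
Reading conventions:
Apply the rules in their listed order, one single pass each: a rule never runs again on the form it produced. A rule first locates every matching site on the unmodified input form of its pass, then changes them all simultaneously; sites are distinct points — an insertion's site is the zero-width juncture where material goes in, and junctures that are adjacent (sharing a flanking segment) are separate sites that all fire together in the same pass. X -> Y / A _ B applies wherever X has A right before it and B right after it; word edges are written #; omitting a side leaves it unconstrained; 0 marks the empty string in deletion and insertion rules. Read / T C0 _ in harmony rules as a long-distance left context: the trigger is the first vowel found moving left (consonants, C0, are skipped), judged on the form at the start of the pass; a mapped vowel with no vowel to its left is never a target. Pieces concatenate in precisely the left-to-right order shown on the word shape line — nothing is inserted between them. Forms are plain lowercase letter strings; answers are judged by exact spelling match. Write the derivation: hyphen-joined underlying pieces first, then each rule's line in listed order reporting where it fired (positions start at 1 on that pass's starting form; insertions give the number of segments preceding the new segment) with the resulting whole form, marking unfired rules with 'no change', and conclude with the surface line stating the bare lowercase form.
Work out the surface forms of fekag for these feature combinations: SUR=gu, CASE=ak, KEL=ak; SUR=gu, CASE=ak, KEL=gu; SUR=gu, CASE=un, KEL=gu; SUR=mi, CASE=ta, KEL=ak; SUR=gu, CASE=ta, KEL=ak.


cell SUR=gu, CASE=ak, KEL=ak:
underlying: n-fekag-nin-pof
1. 0 -> e / C _ C: inserts after position(s) 1, 6, 9: nefekageninepof
2. o -> e, u -> i / F C0 _: fires at position(s) 14: nefekageninepef
surface: nefekageninepef

cell SUR=gu, CASE=ak, KEL=gu:
underlying: n-fekag-do-pof
1. 0 -> e / C _ C: inserts after position(s) 1, 6: nefekagedopof
2. o -> e, u -> i / F C0 _: fires at position(s) 10: nefekagedepof
surface: nefekagedepof

cell SUR=gu, CASE=un, KEL=gu:
underlying: g-fekag-do-pof
1. 0 -> e / C _ C: inserts after position(s) 1, 6: gefekagedopof
2. o -> e, u -> i / F C0 _: fires at position(s) 10: gefekagedepof
surface: gefekagedepof

cell SUR=mi, CASE=ta, KEL=ak:
underlying: nu-fekag-nin-sl
1. 0 -> e / C _ C: inserts after position(s) 7, 10, 11: nufekageninesel
2. o -> e, u -> i / F C0 _: no change
surface: nufekageninesel

cell SUR=gu, CASE=ta, KEL=ak:
underlying: nu-fekag-nin-pof
1. 0 -> e / C _ C: inserts after position(s) 7, 10: nufekageninepof
2. o -> e, u -> i / F C0 _: fires at position(s) 14: nufekageninepef
surface: nufekageninepef


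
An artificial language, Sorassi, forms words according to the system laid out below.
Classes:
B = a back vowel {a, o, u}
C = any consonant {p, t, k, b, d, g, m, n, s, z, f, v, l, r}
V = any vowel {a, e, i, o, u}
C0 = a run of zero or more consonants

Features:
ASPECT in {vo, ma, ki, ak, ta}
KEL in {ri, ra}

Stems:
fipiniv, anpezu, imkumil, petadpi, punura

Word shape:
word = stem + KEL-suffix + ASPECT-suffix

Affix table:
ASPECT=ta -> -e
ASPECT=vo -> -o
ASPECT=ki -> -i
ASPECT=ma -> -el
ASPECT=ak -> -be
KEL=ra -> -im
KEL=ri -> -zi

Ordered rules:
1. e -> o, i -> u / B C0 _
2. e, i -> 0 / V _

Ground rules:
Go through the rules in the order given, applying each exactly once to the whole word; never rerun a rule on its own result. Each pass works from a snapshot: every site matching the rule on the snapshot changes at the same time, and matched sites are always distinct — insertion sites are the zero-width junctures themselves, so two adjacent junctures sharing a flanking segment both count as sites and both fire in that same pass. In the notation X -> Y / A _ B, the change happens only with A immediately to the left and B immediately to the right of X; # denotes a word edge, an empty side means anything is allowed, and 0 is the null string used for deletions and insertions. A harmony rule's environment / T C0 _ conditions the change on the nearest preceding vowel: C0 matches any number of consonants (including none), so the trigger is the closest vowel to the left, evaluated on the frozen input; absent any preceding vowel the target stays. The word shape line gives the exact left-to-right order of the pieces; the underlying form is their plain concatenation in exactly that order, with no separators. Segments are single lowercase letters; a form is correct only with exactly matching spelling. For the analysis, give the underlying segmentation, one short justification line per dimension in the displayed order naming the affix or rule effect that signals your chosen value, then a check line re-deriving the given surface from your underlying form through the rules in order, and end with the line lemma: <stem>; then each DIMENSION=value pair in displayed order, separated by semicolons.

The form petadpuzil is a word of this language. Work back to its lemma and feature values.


underlying: petadpi-zi-el
ASPECT=ma - signalled by the affix -el
KEL=ri - signalled by the affix -zi
check: petadpiziel -> petadpuziel -> petadpuzil
lemma: petadpi; ASPECT=ma; KEL=ri


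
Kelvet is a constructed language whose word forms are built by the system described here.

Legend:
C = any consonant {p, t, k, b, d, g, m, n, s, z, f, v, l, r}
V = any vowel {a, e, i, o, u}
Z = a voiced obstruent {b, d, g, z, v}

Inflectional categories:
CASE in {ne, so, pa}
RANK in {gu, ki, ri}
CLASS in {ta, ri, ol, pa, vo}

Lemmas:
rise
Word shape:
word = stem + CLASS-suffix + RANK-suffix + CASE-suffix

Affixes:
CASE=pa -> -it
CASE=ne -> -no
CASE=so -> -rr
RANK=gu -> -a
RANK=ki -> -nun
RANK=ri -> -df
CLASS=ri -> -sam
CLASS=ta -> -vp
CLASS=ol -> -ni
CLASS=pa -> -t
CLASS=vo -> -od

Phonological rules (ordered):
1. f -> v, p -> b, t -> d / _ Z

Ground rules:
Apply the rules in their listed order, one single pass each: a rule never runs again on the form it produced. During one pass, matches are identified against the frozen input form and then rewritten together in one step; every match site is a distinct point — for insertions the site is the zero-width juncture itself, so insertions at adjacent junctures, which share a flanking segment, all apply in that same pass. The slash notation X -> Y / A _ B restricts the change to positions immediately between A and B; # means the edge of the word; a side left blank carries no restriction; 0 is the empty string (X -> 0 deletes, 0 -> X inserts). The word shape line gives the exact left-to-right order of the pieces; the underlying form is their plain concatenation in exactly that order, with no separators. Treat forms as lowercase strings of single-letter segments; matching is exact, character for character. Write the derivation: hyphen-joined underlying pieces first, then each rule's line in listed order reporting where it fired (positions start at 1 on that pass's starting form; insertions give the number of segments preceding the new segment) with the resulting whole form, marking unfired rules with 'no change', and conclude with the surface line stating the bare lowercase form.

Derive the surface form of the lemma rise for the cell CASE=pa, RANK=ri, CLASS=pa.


underlying: rise-t-df-it
1. f -> v, p -> b, t -> d / _ Z: fires at position(s) 5: riseddfit
surface: riseddfit


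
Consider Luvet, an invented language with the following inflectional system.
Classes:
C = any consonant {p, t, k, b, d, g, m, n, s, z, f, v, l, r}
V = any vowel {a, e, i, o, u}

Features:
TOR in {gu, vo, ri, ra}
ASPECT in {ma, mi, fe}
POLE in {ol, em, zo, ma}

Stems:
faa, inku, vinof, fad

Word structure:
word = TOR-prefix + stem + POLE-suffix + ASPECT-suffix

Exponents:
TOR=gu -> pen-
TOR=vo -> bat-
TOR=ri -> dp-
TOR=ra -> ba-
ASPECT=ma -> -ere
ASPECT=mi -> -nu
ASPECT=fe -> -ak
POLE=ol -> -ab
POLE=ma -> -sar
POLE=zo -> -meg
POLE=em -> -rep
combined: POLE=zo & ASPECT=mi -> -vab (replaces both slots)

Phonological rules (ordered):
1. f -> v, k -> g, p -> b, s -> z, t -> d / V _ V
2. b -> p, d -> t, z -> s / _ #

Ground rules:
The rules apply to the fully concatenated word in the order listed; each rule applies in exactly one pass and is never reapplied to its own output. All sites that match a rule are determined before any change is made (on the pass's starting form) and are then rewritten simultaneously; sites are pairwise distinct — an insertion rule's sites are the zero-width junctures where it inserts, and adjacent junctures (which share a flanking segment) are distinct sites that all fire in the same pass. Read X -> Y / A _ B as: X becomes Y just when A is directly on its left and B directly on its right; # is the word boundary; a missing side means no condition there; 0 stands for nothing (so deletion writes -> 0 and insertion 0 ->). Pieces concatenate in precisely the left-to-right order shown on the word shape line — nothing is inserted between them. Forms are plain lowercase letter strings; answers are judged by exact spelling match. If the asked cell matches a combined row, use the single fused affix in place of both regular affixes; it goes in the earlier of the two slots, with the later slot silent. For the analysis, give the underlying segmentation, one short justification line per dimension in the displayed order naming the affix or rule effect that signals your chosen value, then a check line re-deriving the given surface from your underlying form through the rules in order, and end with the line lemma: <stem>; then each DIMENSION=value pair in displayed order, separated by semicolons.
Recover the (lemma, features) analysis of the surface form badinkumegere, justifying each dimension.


underlying: bat-inku-meg-ere
TOR=vo - signalled by the affix bat-
ASPECT=ma - signalled by the affix -ere
POLE=zo - signalled by the affix -meg
check: batinkumegere -> badinkumegere -> badinkumegere
lemma: inku; TOR=vo; ASPECT=ma; POLE=zo


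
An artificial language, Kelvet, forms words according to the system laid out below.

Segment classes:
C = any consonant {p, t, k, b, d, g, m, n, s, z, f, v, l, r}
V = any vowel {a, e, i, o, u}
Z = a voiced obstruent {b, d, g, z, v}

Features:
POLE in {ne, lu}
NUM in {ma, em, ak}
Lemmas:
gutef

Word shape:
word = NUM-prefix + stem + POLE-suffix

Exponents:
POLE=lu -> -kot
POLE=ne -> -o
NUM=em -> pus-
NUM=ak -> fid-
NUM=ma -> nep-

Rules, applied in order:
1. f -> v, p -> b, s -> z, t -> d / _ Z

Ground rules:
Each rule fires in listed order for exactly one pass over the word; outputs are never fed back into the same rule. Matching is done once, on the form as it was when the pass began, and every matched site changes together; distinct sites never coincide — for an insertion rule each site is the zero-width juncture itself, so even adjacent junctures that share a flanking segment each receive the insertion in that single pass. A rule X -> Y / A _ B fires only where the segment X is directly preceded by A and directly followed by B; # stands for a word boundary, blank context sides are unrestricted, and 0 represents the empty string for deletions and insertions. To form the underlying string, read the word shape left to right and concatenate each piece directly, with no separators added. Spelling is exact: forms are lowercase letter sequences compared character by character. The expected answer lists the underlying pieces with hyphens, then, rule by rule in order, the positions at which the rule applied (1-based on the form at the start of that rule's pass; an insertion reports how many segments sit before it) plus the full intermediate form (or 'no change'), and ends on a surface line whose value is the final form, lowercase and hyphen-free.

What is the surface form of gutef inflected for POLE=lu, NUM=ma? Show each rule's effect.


underlying: nep-gutef-kot
1. f -> v, p -> b, s -> z, t -> d / _ Z: fires at position(s) 3: nebgutefkot
surface: nebgutefkot


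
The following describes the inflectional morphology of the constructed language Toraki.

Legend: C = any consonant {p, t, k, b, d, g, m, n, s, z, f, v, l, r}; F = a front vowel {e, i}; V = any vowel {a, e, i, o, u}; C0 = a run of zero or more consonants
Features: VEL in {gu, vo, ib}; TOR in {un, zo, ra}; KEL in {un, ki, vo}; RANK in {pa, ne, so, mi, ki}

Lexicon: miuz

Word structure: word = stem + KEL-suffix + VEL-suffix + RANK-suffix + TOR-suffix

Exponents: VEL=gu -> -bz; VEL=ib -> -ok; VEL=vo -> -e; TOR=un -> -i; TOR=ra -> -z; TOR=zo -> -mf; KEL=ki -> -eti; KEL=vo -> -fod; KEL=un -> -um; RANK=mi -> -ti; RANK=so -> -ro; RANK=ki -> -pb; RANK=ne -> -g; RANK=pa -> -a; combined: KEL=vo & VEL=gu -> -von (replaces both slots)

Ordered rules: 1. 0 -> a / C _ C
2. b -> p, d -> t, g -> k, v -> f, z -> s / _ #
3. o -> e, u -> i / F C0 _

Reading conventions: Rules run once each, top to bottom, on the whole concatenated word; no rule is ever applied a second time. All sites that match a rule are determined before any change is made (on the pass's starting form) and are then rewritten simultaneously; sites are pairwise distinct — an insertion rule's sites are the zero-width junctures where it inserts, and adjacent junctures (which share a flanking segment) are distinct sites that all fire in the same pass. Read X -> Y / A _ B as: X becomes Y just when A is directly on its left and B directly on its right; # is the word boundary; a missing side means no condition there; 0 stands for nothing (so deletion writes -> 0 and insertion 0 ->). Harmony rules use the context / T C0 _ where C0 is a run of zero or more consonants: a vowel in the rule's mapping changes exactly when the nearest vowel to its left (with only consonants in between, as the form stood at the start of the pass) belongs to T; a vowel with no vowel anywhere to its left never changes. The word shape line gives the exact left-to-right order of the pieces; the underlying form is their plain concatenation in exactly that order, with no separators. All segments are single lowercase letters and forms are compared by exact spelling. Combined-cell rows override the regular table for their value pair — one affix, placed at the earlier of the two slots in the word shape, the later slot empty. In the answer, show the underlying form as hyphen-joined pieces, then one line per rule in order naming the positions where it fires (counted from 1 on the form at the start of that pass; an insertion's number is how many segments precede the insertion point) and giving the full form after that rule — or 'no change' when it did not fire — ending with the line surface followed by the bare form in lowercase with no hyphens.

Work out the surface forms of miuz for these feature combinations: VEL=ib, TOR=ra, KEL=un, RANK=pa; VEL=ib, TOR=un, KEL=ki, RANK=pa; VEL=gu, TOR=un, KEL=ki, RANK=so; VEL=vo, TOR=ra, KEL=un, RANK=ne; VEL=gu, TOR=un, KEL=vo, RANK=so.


cell VEL=ib, TOR=ra, KEL=un, RANK=pa:
underlying: miuz-um-ok-a-z
1. 0 -> a / C _ C: no change
2. b -> p, d -> t, g -> k, v -> f, z -> s / _ #: fires at position(s) 10: miuzumokas
3. o -> e, u -> i / F C0 _: fires at position(s) 3: miizumokas
surface: miizumokas

cell VEL=ib, TOR=un, KEL=ki, RANK=pa:
underlying: miuz-eti-ok-a-i
1. 0 -> a / C _ C: no change
2. b -> p, d -> t, g -> k, v -> f, z -> s / _ #: no change
3. o -> e, u -> i / F C0 _: fires at position(s) 3, 8: miizetiekai
surface: miizetiekai

cell VEL=gu, TOR=un, KEL=ki, RANK=so:
underlying: miuz-eti-bz-ro-i
1. 0 -> a / C _ C: inserts after position(s) 8, 9: miuzetibazaroi
2. b -> p, d -> t, g -> k, v -> f, z -> s / _ #: no change
3. o -> e, u -> i / F C0 _: fires at position(s) 3: miizetibazaroi
surface: miizetibazaroi

cell VEL=vo, TOR=ra, KEL=un, RANK=ne:
underlying: miuz-um-e-g-z
1. 0 -> a / C _ C: inserts after position(s) 8: miuzumegaz
2. b -> p, d -> t, g -> k, v -> f, z -> s / _ #: fires at position(s) 10: miuzumegas
3. o -> e, u -> i / F C0 _: fires at position(s) 3: miizumegas
surface: miizumegas

cell VEL=gu, TOR=un, KEL=vo, RANK=so:
underlying: miuz-von-ro-i
1. 0 -> a / C _ C: inserts after position(s) 4, 7: miuzavonaroi
2. b -> p, d -> t, g -> k, v -> f, z -> s / _ #: no change
3. o -> e, u -> i / F C0 _: fires at position(s) 3: miizavonaroi
surface: miizavonaroi


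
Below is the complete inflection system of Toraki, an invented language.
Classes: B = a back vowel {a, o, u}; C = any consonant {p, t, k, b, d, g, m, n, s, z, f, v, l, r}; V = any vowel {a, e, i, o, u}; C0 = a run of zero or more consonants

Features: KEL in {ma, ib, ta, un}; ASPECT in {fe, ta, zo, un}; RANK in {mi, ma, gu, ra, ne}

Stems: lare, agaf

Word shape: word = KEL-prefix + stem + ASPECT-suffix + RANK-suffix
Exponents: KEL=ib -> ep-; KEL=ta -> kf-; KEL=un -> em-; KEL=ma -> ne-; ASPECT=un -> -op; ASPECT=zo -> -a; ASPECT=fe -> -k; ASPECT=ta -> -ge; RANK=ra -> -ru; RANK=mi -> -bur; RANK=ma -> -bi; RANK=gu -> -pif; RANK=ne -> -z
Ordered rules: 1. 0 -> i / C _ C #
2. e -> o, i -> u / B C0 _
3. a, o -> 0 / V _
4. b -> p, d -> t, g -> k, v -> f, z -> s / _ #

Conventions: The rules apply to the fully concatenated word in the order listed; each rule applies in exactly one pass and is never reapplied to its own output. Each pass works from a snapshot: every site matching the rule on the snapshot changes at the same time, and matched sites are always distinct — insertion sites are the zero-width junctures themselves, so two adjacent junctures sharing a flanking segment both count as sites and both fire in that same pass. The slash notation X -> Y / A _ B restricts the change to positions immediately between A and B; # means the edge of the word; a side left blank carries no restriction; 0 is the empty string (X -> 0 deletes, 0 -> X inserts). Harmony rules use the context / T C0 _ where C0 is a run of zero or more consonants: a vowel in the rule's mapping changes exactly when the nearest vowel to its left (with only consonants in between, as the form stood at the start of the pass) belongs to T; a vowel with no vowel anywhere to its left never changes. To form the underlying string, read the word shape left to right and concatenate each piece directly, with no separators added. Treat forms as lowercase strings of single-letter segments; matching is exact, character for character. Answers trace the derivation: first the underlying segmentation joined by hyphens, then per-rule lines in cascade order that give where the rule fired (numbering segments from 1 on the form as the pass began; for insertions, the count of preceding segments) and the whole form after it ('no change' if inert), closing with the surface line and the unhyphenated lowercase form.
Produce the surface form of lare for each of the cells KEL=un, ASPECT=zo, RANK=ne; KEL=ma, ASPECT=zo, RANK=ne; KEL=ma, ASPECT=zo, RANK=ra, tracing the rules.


cell KEL=un, ASPECT=zo, RANK=ne:
underlying: em-lare-a-z
1. 0 -> i / C _ C #: no change
2. e -> o, i -> u / B C0 _: fires at position(s) 6: emlaroaz
3. a, o -> 0 / V _: fires at position(s) 7: emlaroz
4. b -> p, d -> t, g -> k, v -> f, z -> s / _ #: fires at position(s) 7: emlaros
surface: emlaros

cell KEL=ma, ASPECT=zo, RANK=ne:
underlying: ne-lare-a-z
1. 0 -> i / C _ C #: no change
2. e -> o, i -> u / B C0 _: fires at position(s) 6: nelaroaz
3. a, o -> 0 / V _: fires at position(s) 7: nelaroz
4. b -> p, d -> t, g -> k, v -> f, z -> s / _ #: fires at position(s) 7: nelaros
surface: nelaros

cell KEL=ma, ASPECT=zo, RANK=ra:
underlying: ne-lare-a-ru
1. 0 -> i / C _ C #: no change
2. e -> o, i -> u / B C0 _: fires at position(s) 6: nelaroaru
3. a, o -> 0 / V _: fires at position(s) 7: nelaroru
4. b -> p, d -> t, g -> k, v -> f, z -> s / _ #: no change
surface: nelaroru


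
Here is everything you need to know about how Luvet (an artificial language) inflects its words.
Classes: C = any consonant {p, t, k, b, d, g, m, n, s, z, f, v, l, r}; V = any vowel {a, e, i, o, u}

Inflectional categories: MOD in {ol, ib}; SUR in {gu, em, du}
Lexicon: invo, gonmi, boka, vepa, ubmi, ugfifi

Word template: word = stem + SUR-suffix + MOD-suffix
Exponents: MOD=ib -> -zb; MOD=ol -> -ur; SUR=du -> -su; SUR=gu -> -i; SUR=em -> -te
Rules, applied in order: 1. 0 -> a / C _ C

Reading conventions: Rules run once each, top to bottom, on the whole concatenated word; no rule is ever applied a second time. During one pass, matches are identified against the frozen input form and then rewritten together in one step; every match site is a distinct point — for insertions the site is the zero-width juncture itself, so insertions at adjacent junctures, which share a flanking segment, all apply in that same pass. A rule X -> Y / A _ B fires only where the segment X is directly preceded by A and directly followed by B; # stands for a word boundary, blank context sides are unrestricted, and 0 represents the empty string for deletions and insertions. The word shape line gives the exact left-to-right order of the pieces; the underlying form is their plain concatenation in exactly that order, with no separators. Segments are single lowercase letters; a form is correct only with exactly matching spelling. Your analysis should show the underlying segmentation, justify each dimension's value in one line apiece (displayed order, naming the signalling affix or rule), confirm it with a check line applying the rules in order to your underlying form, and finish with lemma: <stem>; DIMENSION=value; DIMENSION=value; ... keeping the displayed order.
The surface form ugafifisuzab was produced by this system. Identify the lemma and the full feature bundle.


underlying: ugfifi-su-zb
MOD=ib - signalled by the affix -zb
SUR=du - signalled by the affix -su
check: ugfifisuzb -> ugafifisuzab
lemma: ugfifi; MOD=ib; SUR=du


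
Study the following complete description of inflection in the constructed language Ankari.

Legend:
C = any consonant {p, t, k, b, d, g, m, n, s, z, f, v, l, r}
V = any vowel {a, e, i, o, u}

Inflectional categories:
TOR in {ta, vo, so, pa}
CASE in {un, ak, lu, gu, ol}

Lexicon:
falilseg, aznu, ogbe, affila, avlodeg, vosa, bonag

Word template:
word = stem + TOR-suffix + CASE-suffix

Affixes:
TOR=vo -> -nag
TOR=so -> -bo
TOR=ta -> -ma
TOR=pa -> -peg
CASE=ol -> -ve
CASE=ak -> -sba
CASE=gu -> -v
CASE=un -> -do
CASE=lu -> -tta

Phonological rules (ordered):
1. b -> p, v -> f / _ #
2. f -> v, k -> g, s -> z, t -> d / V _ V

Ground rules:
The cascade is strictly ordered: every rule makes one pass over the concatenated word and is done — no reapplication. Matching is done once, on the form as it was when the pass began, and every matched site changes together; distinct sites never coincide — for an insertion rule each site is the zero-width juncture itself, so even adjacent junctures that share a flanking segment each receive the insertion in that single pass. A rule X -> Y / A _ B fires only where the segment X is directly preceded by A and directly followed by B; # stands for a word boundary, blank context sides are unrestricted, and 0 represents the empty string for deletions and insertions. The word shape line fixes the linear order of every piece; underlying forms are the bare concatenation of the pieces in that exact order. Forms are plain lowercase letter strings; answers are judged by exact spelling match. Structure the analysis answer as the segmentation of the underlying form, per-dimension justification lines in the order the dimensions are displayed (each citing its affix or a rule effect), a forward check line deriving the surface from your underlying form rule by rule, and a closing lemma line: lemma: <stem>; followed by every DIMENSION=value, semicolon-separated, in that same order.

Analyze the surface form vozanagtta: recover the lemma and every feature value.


underlying: vosa-nag-tta
TOR=vo - signalled by the affix -nag
CASE=lu - signalled by the affix -tta
check: vosanagtta -> vosanagtta -> vozanagtta
lemma: vosa; TOR=vo; CASE=lu
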